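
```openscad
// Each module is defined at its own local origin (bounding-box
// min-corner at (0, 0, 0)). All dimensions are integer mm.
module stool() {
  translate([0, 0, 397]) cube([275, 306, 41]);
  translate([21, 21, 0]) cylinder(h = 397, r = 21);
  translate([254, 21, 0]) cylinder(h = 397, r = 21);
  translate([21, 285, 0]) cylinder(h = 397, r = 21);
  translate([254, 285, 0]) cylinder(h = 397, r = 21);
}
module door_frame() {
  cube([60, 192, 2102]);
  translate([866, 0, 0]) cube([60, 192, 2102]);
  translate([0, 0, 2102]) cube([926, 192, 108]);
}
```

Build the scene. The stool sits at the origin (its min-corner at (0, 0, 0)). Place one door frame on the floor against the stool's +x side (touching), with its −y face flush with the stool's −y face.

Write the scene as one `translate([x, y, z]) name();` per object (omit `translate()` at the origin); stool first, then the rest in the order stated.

stool();
translate([275, 0, 0]) door_frame();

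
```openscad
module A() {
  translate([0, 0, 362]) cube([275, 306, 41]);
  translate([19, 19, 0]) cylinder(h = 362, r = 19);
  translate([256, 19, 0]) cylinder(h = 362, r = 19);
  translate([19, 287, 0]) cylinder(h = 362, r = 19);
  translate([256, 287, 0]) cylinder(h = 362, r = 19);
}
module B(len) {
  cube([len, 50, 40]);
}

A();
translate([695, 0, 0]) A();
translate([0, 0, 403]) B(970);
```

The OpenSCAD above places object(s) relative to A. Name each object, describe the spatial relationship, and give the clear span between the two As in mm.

Second stool starts at x = 695; first ends at x = 275; clear span = 695 − 275 = 420 mm.

A is a stool. B is a beam. A beam spans the tops of two stools. The clear span between the two stools is 420 mm.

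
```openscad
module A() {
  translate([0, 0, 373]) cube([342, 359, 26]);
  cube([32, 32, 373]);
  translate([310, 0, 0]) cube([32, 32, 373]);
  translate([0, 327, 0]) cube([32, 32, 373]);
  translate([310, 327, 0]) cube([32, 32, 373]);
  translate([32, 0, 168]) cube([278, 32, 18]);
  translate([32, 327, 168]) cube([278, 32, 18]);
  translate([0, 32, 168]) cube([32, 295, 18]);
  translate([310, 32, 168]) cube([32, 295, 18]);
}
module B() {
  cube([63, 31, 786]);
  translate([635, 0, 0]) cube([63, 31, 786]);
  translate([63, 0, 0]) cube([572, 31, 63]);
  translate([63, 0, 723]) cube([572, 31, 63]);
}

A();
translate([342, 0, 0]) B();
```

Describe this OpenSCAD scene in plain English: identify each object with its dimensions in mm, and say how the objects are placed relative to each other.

A is a four-legged stool. The seat is a 342×359×26 mm slab whose top surface is at z = 399 mm; four square legs, each 32×32 mm in cross-section, run from the floor (z = 0) to the underside of the seat, each flush with a corner of the seat. Four stretchers, 32 mm wide and 18 mm tall, connect adjacent legs with their undersides at z = 168 mm, each running between the inner faces of the legs it joins and aligned with the legs' outer faces on the other axis.

B is a rectangular picture frame lying in the x–z plane (depth along y). The opening is 572 mm wide (x) by 660 mm tall (z), surrounded by a border 63 mm wide on all four sides. The frame is 31 mm deep and is made of two full-height vertical stiles with two horizontal rails fitted between them.

The picture frame is against the stool's +x side, with their −y faces flush.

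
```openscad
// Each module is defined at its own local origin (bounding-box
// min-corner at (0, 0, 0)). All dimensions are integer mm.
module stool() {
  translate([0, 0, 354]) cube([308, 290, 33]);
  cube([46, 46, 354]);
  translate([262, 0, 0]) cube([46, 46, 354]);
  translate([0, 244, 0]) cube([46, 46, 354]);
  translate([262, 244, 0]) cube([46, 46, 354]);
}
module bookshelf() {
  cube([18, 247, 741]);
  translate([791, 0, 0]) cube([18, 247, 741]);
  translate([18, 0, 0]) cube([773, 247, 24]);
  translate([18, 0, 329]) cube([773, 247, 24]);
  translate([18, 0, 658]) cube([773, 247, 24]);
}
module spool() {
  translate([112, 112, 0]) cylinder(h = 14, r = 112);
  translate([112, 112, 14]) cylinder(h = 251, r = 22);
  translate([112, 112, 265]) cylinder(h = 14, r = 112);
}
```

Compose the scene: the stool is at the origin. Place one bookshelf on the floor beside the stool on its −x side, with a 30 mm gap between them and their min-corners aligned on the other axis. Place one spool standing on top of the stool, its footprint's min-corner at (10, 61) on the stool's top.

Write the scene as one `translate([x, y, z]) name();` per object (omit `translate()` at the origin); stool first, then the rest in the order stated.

stool();
translate([-839, 0, 0]) bookshelf();
translate([10, 61, 387]) spool();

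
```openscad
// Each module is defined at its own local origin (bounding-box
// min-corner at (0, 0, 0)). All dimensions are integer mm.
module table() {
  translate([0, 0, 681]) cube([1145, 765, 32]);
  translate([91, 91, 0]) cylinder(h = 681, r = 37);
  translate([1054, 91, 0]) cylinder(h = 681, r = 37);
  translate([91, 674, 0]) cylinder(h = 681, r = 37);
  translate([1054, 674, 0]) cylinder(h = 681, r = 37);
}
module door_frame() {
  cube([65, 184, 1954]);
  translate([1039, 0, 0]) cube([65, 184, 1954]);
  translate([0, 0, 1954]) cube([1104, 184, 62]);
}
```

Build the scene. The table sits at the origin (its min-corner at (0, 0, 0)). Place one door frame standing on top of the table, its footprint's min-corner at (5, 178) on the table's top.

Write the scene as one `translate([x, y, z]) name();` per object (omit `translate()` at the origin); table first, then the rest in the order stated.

table();
translate([5, 178, 713]) door_frame();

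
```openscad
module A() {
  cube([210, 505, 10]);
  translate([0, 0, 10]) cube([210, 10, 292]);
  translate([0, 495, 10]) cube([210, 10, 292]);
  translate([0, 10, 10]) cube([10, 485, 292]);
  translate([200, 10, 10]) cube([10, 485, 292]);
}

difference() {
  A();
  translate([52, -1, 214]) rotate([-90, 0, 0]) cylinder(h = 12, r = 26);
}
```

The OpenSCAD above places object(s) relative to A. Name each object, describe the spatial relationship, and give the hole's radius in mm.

The subtracted cylinder has r = 26 mm.

A is an open box. The open box has a circular hole through its front wall. The hole's radius is 26 mm.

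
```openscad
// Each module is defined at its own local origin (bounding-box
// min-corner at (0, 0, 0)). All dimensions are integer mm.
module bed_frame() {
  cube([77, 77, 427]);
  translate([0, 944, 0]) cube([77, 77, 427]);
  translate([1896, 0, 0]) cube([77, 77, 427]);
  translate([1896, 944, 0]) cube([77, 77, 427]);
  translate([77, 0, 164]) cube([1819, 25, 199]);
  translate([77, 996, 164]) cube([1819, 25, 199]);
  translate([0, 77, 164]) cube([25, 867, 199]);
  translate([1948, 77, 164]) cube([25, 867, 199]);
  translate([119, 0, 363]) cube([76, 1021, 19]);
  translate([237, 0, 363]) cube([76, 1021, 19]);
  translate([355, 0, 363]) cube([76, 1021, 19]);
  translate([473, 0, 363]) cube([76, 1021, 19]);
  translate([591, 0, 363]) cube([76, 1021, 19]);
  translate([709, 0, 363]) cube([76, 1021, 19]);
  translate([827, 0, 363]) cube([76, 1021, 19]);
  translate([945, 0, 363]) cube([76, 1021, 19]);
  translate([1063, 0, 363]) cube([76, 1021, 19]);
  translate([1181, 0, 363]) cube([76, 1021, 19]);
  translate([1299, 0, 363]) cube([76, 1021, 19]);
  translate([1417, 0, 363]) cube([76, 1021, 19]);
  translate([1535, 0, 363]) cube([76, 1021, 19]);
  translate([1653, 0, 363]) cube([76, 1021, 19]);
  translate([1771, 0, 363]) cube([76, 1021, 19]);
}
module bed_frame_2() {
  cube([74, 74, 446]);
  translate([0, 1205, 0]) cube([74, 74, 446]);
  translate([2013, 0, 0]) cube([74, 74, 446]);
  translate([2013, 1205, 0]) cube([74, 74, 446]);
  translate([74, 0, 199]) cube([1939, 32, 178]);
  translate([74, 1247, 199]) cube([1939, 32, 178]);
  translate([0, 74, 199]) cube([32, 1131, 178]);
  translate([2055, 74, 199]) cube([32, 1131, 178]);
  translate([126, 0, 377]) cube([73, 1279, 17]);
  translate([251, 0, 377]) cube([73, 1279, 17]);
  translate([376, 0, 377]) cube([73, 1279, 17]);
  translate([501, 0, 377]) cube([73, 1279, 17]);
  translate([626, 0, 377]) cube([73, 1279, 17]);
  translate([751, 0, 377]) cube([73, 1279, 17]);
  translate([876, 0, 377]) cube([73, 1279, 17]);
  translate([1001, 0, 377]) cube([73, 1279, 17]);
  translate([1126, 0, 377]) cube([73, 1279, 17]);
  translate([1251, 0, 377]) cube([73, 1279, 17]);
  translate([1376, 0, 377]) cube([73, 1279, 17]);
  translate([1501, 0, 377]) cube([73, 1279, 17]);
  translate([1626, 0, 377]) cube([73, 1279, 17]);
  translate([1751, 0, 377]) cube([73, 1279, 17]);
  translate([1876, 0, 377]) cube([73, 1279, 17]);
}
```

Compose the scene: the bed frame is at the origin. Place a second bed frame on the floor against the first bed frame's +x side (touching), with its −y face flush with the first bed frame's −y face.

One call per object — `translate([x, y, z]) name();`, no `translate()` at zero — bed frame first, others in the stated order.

bed_frame();
translate([1973, 0, 0]) bed_frame_2();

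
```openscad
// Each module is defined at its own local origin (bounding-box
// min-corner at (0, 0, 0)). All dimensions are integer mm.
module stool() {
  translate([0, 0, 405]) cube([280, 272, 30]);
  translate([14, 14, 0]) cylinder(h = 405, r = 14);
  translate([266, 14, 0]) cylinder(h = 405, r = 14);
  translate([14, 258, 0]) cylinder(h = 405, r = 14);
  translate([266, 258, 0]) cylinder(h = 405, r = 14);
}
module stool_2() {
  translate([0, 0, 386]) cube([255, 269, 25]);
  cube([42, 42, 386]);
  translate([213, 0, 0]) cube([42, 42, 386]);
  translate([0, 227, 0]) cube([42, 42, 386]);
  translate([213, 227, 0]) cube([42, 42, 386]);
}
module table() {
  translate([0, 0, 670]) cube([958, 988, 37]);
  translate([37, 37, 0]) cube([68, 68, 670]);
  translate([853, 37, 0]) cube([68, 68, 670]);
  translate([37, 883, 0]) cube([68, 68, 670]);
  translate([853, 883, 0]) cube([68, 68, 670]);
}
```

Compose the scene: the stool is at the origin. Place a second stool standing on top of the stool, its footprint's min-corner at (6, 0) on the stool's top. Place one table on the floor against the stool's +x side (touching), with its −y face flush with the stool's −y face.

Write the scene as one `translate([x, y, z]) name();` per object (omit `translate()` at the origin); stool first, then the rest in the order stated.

stool();
translate([6, 0, 435]) stool_2();
translate([280, 0, 0]) table();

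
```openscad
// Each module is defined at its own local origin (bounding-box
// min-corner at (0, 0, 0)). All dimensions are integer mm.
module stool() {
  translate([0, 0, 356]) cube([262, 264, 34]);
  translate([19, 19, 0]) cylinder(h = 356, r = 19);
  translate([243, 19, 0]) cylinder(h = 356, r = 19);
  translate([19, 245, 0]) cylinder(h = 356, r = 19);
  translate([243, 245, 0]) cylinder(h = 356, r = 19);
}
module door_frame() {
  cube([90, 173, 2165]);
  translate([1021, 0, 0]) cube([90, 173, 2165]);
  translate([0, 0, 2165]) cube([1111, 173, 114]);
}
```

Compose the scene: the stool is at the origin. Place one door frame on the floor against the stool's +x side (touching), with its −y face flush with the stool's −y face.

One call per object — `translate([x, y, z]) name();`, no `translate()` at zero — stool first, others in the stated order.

stool();
translate([262, 0, 0]) door_frame();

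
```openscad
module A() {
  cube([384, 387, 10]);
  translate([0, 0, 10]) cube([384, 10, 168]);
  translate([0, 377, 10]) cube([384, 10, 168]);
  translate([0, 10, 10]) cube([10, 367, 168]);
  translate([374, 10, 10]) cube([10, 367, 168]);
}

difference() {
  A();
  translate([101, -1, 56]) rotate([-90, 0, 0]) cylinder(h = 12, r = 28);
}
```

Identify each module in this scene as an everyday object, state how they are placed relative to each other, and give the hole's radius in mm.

A is an open box. The open box has a circular hole through its front wall. The hole's radius is 28 mm.

The subtracted cylinder has r = 28 mm.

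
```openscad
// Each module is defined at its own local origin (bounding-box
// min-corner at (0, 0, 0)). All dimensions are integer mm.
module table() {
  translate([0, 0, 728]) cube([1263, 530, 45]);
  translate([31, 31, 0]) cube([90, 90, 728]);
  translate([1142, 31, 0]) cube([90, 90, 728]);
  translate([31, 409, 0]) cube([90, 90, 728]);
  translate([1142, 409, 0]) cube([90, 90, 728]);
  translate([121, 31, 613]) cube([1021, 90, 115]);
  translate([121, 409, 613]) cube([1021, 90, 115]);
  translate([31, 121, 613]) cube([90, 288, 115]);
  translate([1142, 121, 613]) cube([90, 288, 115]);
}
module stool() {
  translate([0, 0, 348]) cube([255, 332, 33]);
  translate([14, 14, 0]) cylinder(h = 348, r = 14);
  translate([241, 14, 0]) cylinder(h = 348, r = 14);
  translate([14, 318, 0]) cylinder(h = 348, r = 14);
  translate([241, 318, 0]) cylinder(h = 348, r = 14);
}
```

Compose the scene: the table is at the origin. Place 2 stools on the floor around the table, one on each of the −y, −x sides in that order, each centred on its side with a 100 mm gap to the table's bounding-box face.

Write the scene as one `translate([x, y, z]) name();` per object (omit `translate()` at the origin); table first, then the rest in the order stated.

table();
translate([504, -432, 0]) stool();
translate([-355, 99, 0]) stool();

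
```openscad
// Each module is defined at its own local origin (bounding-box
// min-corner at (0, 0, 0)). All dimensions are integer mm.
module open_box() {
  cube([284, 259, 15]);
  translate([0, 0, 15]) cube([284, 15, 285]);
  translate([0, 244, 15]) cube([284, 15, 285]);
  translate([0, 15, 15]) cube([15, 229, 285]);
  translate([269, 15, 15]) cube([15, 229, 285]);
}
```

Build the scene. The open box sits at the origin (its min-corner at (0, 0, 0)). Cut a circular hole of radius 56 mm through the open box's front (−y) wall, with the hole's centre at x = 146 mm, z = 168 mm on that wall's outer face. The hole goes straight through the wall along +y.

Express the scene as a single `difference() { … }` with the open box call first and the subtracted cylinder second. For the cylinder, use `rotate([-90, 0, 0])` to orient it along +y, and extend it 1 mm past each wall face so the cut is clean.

difference() {
  open_box();
  translate([146, -1, 168]) rotate([-90, 0, 0]) cylinder(h = 17, r = 56);
}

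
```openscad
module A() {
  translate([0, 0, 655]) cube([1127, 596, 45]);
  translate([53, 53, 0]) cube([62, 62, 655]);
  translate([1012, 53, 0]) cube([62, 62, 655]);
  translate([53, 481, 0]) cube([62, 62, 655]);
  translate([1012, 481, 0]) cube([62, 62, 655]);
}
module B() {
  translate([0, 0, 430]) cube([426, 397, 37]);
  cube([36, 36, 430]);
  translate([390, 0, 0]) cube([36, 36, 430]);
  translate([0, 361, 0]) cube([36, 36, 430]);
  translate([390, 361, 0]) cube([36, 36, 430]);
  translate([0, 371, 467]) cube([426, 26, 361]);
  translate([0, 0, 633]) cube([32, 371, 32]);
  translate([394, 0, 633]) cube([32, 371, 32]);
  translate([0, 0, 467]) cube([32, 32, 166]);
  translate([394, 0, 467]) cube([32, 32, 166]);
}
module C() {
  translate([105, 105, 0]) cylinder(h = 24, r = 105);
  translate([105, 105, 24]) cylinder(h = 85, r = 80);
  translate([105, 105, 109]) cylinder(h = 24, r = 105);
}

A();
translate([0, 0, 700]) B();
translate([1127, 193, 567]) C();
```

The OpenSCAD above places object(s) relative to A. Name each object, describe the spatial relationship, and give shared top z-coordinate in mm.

Both tops at z = 700 mm.

A is a table. B is a chair. C is a spool. The chair is on top of the table. The spool is beside the table with their tops flush at z = 700. The shared top z-coordinate is 700 mm.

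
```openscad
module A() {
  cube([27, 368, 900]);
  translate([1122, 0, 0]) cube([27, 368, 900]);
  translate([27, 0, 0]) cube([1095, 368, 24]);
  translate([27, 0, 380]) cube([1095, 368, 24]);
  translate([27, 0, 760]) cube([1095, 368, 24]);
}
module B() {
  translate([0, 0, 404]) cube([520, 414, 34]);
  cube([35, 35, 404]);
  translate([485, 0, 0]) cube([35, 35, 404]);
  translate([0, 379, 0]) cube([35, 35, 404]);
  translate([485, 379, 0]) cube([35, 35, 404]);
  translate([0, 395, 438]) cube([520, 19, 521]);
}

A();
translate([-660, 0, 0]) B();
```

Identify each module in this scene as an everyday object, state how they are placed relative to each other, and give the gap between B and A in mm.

The chair's nearest face is 140 mm from the bookshelf's −x face.

A is a bookshelf. B is a chair. The chair is on the floor beside the bookshelf on its −x side. The gap between the chair and the bookshelf is 140 mm.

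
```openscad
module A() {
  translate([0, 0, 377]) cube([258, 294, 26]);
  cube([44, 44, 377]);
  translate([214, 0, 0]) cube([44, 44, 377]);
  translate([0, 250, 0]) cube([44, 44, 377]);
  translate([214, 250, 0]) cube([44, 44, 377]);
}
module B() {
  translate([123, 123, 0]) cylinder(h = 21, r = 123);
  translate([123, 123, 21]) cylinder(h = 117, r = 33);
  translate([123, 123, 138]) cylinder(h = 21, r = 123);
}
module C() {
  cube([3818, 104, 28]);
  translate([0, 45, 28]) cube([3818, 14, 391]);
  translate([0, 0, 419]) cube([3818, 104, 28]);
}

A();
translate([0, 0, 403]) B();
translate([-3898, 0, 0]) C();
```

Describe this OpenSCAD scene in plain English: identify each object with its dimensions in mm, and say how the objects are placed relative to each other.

A is a four-legged stool. The seat is a 258×294×26 mm slab whose top surface is at z = 403 mm; four square legs, each 44×44 mm in cross-section, run from the floor (z = 0) to the underside of the seat, each flush with a corner of the seat.

B is a spool: two coaxial disc flanges of radius 123 mm and thickness 21 mm, joined by a core cylinder of radius 33 mm and height 117 mm. The lower flange rests on z = 0 and the three cylinders share a vertical axis.

C is an I-beam lying along x, 3818 mm long. Overall section height 447 mm. Two flanges 104 mm wide (y) and 28 mm thick, one on the floor and one at the top; a web 14 mm thick runs between them, centred on the flange width.

The spool is on top of the stool. The I-beam is on the floor beside the stool on its −x side.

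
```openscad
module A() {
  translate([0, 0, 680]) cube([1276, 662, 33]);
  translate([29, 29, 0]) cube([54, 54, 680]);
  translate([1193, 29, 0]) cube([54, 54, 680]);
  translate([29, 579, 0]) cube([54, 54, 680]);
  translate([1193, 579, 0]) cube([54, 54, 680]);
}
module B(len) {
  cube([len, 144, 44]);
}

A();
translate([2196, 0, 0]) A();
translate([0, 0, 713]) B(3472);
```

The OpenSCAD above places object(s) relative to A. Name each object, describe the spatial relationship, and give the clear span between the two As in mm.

Second table starts at x = 2196; first ends at x = 1276; clear span = 2196 − 1276 = 920 mm.

A is a table. B is a beam. A beam spans the tops of two tables. The clear span between the two tables is 920 mm.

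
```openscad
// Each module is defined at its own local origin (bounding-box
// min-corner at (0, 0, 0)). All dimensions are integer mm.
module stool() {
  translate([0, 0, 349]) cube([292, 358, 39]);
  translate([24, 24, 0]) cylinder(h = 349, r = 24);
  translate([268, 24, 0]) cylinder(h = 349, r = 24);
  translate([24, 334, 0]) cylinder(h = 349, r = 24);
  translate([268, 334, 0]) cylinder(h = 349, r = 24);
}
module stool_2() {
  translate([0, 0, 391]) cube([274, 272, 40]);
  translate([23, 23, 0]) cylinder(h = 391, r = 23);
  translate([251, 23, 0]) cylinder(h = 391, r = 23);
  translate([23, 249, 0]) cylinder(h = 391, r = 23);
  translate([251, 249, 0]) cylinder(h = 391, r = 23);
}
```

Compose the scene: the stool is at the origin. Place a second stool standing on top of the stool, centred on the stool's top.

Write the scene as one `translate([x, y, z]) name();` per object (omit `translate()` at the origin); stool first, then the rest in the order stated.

stool();
translate([9, 43, 388]) stool_2();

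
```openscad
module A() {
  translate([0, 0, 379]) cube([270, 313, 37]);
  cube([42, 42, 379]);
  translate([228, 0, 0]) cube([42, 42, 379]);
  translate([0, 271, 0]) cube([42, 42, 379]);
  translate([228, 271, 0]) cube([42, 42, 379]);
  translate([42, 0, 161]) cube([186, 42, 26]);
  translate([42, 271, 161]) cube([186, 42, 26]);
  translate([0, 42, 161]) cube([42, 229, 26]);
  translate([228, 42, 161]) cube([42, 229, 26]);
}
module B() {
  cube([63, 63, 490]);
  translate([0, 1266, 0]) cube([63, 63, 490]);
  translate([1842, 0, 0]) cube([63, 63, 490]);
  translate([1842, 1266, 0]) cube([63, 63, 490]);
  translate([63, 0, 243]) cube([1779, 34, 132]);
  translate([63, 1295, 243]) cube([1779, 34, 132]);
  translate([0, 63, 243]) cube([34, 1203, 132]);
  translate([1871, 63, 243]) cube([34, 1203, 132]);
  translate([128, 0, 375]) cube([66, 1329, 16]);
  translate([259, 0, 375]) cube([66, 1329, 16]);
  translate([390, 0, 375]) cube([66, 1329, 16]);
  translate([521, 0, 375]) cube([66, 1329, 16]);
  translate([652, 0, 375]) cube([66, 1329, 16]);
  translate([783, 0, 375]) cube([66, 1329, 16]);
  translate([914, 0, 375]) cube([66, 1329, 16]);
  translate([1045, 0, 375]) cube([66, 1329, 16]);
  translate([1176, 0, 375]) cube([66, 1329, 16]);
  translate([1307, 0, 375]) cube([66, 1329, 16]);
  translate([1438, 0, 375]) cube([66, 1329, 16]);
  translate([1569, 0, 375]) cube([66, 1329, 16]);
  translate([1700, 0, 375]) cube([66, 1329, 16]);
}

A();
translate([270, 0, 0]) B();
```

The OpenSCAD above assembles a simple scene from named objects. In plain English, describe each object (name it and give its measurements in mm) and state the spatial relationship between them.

A is a four-legged stool. The seat is a 270×313×37 mm slab whose top surface is at z = 416 mm; four square legs, each 42×42 mm in cross-section, run from the floor (z = 0) to the underside of the seat, each flush with a corner of the seat. Four stretchers, 42 mm wide and 26 mm tall, connect adjacent legs with their undersides at z = 161 mm, each running between the inner faces of the legs it joins and aligned with the legs' outer faces on the other axis.

B is a bed frame 1905 mm long (x) by 1329 mm wide (y). Four 63×63 mm corner posts, 490 mm tall, at the corners of the footprint. Four rails of 34 mm thickness and 132 mm height run between adjacent posts with their undersides at z = 243 mm, their outer faces flush with the outside of the frame (the two x-running rails run between the posts' inner faces; the two y-running rails run between the posts' inner faces). 13 slats, each 66 mm wide (x) and 16 mm thick, lie across the top of the two x-running rails, running the full 1329 mm width of the frame in y; the slats are evenly spaced along x between the inner faces of the end posts with equal gaps (rounded down to the nearest mm) at the −x end and between each pair — any rounding remainder accumulates at the +x end.

The bed frame is against the stool's +x side, with their −y faces flush.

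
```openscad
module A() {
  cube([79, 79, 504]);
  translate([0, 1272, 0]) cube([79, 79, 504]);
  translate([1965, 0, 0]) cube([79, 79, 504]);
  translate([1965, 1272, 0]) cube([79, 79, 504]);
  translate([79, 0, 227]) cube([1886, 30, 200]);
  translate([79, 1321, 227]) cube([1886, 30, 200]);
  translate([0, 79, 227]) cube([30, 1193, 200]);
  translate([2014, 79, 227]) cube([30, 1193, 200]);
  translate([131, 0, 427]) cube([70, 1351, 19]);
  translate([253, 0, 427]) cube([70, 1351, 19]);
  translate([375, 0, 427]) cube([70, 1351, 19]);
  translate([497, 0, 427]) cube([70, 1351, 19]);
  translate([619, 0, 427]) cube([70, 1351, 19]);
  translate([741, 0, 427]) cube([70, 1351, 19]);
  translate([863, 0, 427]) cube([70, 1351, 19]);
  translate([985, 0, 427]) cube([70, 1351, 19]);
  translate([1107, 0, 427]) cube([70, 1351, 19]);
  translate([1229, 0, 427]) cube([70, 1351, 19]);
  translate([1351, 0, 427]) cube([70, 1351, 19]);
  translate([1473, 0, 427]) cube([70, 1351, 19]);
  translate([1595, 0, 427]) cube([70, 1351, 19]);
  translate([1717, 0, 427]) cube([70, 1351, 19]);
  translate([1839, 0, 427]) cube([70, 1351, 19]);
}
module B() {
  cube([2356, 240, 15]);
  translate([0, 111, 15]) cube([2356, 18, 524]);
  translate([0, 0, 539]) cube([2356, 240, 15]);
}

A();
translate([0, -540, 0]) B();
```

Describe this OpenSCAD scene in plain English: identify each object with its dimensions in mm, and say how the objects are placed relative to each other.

A is a bed frame 2044 mm long (x) by 1351 mm wide (y). Four 79×79 mm corner posts, 504 mm tall, at the corners of the footprint. Four rails of 30 mm thickness and 200 mm height run between adjacent posts with their undersides at z = 227 mm, their outer faces flush with the outside of the frame (the two x-running rails run between the posts' inner faces; the two y-running rails run between the posts' inner faces). 15 slats, each 70 mm wide (x) and 19 mm thick, lie across the top of the two x-running rails, running the full 1351 mm width of the frame in y; the slats are evenly spaced along x between the inner faces of the end posts with equal gaps (rounded down to the nearest mm) at the −x end and between each pair — any rounding remainder accumulates at the +x end.

B is an I-beam lying along x, 2356 mm long. Overall section height 554 mm. Two flanges 240 mm wide (y) and 15 mm thick, one on the floor and one at the top; a web 18 mm thick runs between them, centred on the flange width.

The I-beam is on the floor beside the bed frame on its −y side.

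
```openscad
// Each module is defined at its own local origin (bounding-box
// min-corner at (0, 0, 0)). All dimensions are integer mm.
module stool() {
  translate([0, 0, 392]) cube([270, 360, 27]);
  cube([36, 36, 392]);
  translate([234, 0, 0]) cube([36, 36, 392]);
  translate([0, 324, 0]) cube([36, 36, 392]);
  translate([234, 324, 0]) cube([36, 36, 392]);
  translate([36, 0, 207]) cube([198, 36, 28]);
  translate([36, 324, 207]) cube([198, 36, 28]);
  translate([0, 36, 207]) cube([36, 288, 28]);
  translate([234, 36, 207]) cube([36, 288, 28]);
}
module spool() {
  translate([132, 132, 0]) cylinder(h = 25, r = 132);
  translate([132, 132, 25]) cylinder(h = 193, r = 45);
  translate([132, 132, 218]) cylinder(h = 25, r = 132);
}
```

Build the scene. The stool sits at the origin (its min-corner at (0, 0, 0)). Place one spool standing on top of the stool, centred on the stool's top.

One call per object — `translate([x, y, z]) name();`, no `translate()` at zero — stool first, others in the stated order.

stool();
translate([3, 48, 419]) spool();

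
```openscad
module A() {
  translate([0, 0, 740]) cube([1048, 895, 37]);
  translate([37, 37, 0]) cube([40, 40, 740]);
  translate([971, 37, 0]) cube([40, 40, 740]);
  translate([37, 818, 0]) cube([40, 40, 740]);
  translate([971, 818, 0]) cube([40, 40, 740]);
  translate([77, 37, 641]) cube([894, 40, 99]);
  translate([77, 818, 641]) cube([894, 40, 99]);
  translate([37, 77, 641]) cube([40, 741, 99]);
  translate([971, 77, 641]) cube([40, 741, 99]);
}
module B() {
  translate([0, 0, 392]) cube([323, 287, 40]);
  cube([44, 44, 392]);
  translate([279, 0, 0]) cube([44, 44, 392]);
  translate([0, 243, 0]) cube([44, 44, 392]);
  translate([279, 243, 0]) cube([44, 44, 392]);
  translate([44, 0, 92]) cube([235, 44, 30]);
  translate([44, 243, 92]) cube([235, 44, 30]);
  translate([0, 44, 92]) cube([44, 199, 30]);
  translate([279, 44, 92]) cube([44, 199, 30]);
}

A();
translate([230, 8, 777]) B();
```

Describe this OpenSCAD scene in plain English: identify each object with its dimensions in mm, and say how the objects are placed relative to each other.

A is a table: top 1048 mm (x) × 895 mm (y), 37 mm thick, upper face at z = 777 mm, on four 40×40 mm square legs, each inset 37 mm from the nearest pair of top edges, running from z = 0 to the bottom of the top. Four apron rails, 40 mm thick and 99 mm tall, run between adjacent legs with their top edges flush with the underside of the top and their outer faces flush with the legs' outer faces.

B is a simple wooden stool: a rectangular seat 323 mm (x) by 287 mm (y), 40 mm thick, top face at z = 432 mm, on four square legs, each 44×44 mm in cross-section. The legs rest on z = 0, each flush with a corner of the seat. Four stretchers, 44 mm wide and 30 mm tall, connect adjacent legs with their undersides at z = 92 mm, each running between the inner faces of the legs it joins and aligned with the legs' outer faces on the other axis.

The stool is on top of the table.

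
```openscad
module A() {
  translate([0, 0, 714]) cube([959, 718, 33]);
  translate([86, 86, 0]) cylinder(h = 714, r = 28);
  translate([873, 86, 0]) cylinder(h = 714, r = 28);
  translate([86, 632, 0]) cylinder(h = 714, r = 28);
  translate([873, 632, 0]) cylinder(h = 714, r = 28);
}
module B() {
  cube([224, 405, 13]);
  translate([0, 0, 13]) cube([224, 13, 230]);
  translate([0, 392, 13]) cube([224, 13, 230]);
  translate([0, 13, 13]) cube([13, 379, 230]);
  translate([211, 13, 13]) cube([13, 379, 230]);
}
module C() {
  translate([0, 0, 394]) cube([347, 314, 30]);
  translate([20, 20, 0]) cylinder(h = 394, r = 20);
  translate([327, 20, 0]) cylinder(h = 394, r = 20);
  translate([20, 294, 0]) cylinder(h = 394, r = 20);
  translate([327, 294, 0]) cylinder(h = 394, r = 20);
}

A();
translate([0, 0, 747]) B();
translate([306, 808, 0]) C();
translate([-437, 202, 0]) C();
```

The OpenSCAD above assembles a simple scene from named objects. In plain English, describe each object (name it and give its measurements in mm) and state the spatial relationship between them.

A is a table with a 959×718 mm rectangular top, 33 mm thick, top surface at z = 747 mm, supported by four round legs of 56 mm diameter, each leg's bounding box inset 58 mm from the nearest pair of top edges, running from the floor.

B is an open-topped rectangular box: outside dimensions 224×405×243 mm, with a uniform wall and base thickness of 13 mm. The base is a full 224×405 slab on the floor; four walls sit on top of the base. The front and back walls (the −y and +y sides) span the full width; the two side walls fit between them.

C is a four-legged stool. The seat is a 347×314×30 mm slab whose top surface is at z = 424 mm; four round legs, each 40 mm in diameter, run from the floor (z = 0) to the underside of the seat, each leg's axis is inset half a diameter from the nearest pair of seat edges (so the leg's bounding box is flush with the corner).

The open box is on top of the table. Two stools sit around the table at the +y, −x sides.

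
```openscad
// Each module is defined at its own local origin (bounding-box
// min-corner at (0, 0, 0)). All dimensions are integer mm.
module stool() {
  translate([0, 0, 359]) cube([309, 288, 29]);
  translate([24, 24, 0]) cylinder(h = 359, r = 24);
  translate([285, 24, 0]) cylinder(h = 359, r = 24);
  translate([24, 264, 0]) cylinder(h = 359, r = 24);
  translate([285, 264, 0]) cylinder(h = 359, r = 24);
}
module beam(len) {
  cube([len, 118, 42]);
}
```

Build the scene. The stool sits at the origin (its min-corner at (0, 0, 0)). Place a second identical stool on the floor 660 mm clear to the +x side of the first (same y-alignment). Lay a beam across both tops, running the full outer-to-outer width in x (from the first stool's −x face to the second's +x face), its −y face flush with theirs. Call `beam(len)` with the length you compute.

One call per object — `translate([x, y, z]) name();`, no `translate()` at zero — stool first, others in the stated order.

stool();
translate([969, 0, 0]) stool();
translate([0, 0, 388]) beam(1278);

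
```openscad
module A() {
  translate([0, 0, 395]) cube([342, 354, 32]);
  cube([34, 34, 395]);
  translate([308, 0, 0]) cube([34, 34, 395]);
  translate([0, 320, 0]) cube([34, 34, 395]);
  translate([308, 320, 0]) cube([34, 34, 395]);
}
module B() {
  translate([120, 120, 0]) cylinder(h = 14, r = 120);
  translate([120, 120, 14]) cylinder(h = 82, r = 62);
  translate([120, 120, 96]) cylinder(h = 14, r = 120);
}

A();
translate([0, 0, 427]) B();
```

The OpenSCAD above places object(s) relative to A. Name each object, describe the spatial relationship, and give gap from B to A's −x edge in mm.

A is a stool. B is a spool. The spool is on top of the stool. The gap from the spool to the stool's −x edge is 0 mm.

The spool's min-x is at 0; the stool's min-x is 0; gap = 0 mm.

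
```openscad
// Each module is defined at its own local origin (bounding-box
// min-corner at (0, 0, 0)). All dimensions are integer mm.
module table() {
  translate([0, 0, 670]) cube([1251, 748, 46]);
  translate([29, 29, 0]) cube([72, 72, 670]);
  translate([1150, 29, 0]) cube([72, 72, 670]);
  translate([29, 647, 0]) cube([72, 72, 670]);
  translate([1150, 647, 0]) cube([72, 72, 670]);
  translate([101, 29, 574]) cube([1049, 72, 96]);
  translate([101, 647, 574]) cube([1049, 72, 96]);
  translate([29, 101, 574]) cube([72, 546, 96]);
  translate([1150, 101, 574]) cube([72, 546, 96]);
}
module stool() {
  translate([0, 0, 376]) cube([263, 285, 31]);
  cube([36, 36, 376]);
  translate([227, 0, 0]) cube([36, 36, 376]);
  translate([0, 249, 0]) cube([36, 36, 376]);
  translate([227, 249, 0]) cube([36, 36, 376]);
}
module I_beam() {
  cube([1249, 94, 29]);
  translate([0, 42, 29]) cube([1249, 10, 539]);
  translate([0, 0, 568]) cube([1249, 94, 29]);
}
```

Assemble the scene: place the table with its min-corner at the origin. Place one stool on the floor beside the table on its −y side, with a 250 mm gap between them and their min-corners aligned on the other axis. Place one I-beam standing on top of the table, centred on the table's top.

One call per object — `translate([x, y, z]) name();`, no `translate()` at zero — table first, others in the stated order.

table();
translate([0, -535, 0]) stool();
translate([1, 327, 716]) I_beam();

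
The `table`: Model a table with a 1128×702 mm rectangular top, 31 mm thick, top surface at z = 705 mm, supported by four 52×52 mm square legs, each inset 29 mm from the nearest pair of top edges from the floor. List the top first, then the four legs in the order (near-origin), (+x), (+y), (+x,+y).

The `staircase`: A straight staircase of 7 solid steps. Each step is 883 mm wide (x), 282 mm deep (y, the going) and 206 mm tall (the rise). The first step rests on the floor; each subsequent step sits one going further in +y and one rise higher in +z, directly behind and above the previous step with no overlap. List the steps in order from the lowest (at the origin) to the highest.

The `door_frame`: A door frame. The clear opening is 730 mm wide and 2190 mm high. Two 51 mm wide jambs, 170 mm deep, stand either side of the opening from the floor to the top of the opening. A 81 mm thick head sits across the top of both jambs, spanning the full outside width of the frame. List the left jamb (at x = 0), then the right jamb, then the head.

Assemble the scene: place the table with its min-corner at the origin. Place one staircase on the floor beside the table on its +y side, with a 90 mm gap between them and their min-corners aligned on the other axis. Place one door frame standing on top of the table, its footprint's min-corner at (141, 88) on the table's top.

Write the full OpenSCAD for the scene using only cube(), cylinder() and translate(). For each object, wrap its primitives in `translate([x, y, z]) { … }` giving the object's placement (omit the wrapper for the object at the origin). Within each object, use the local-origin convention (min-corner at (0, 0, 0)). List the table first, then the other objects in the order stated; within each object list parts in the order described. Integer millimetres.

translate([0, 0, 674]) cube([1128, 702, 31]);
translate([29, 29, 0]) cube([52, 52, 674]);
translate([1047, 29, 0]) cube([52, 52, 674]);
translate([29, 621, 0]) cube([52, 52, 674]);
translate([1047, 621, 0]) cube([52, 52, 674]);
translate([0, 792, 0]) {
  cube([883, 282, 206]);
  translate([0, 282, 206]) cube([883, 282, 206]);
  translate([0, 564, 412]) cube([883, 282, 206]);
  translate([0, 846, 618]) cube([883, 282, 206]);
  translate([0, 1128, 824]) cube([883, 282, 206]);
  translate([0, 1410, 1030]) cube([883, 282, 206]);
  translate([0, 1692, 1236]) cube([883, 282, 206]);
}
translate([141, 88, 705]) {
  cube([51, 170, 2190]);
  translate([781, 0, 0]) cube([51, 170, 2190]);
  translate([0, 0, 2190]) cube([832, 170, 81]);
}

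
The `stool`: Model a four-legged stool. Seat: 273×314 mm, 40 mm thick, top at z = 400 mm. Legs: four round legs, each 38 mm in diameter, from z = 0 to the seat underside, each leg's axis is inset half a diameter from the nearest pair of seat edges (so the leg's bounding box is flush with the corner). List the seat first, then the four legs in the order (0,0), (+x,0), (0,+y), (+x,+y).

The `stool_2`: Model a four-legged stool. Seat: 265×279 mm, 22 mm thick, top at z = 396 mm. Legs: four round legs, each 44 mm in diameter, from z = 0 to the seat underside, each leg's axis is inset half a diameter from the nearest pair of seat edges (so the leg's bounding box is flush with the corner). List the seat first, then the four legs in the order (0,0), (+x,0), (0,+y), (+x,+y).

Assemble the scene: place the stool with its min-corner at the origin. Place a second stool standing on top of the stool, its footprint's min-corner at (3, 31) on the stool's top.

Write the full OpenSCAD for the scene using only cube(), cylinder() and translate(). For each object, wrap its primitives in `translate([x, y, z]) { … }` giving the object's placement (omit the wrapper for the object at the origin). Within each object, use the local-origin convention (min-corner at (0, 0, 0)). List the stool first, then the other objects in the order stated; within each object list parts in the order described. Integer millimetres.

translate([0, 0, 360]) cube([273, 314, 40]);
translate([19, 19, 0]) cylinder(h = 360, r = 19);
translate([254, 19, 0]) cylinder(h = 360, r = 19);
translate([19, 295, 0]) cylinder(h = 360, r = 19);
translate([254, 295, 0]) cylinder(h = 360, r = 19);
translate([3, 31, 400]) {
  translate([0, 0, 374]) cube([265, 279, 22]);
  translate([22, 22, 0]) cylinder(h = 374, r = 22);
  translate([243, 22, 0]) cylinder(h = 374, r = 22);
  translate([22, 257, 0]) cylinder(h = 374, r = 22);
  translate([243, 257, 0]) cylinder(h = 374, r = 22);
}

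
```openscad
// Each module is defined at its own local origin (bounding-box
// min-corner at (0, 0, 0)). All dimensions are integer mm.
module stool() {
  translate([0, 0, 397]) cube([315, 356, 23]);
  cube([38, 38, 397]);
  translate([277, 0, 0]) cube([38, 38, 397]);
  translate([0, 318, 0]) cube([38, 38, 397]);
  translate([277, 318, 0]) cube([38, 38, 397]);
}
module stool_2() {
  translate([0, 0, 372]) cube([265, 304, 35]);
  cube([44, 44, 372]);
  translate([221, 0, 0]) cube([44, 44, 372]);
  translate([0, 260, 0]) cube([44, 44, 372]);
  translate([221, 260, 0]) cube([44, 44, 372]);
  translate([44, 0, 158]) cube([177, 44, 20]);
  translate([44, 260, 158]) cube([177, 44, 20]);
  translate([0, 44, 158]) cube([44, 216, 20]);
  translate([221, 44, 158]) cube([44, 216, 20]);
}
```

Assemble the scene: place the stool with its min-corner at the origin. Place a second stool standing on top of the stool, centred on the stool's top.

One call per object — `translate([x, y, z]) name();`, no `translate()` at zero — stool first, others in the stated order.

stool();
translate([25, 26, 420]) stool_2();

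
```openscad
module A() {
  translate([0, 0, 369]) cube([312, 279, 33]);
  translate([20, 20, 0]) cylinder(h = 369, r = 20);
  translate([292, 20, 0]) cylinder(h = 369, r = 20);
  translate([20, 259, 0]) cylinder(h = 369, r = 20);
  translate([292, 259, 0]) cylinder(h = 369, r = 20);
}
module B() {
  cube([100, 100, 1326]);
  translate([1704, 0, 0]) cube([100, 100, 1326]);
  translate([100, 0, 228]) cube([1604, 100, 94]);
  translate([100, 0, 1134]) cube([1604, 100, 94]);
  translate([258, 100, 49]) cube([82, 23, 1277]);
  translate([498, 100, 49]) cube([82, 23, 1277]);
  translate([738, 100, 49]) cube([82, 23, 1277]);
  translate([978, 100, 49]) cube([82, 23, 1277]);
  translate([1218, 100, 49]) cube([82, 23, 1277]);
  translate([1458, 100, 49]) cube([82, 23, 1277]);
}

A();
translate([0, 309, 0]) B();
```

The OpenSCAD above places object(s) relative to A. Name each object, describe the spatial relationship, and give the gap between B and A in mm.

A is a stool. B is a fence section. The fence section is on the floor beside the stool on its +y side. The gap between the fence section and the stool is 30 mm.

The fence section's nearest face is 30 mm from the stool's +y face.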